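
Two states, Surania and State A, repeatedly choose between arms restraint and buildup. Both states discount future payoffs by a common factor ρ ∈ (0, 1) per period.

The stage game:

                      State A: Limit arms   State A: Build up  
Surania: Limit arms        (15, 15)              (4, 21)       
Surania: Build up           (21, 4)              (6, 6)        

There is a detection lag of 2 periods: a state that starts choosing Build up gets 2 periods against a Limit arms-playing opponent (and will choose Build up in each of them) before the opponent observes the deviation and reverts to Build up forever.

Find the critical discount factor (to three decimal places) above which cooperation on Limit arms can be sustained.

0.632

A deviator earns 21 for 2 periods, then 6 forever; cooperating earns 15 forever. Multiplying the IC by (1−ρ):
15 ≥ 21(1−ρ^2) + 6ρ^2, so 15·ρ^2 ≥ 6 and ρ^2 ≥ 2/5.
ρ ≥ (2/5)^(1/2) ≈ 0.632.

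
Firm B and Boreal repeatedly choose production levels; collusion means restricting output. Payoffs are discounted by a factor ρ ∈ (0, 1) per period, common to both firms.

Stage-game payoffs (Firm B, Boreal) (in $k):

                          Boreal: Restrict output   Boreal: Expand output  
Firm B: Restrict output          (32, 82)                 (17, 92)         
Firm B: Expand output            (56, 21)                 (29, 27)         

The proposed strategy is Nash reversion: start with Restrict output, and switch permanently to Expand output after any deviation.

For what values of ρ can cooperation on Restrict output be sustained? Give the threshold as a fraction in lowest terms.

For Firm B: deviation gain 56−32 = 24, per-period punishment loss 32−29 = 3. IC gives ρ ≥ 24/27 = 8/9.
For Boreal: gain 10, loss 55 per period, so ρ ≥ 10/65 = 2/13.
The tighter constraint is Firm B's, so cooperation needs ρ ≥ 8/9.

8/9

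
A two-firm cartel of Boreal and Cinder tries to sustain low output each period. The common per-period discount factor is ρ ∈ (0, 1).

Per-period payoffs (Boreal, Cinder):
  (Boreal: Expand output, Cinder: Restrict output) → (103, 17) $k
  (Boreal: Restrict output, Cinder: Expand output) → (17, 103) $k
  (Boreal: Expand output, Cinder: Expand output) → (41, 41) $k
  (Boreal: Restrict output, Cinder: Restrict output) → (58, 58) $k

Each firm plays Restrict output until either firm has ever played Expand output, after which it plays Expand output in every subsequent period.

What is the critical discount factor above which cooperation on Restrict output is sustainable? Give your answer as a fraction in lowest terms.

45/62

58/(1−ρ) ≥ 103 + 41ρ/(1−ρ)
58 ≥ 103 − 62ρ
ρ ≥ 45/62.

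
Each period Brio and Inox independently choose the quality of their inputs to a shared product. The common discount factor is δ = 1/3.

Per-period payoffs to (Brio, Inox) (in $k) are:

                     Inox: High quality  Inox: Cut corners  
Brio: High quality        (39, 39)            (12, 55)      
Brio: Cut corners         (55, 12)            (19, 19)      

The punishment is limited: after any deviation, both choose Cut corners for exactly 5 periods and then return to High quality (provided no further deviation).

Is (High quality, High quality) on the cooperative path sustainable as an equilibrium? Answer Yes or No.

No

A one-shot deviation gives 55 now, then 19 for 5 periods, then back to 39.
Gain from deviating: (55−39) today; loss: (39−19) in each of the next 5 periods.
No-deviation condition: (39−19)(δ+…+δ^5) ≥ 55−39, i.e. δ+…+δ^5 ≥ 4/5.
At δ = 1/3: δ+…+δ^5 = 0.4979 < 0.8000.
So cooperation is not sustainable.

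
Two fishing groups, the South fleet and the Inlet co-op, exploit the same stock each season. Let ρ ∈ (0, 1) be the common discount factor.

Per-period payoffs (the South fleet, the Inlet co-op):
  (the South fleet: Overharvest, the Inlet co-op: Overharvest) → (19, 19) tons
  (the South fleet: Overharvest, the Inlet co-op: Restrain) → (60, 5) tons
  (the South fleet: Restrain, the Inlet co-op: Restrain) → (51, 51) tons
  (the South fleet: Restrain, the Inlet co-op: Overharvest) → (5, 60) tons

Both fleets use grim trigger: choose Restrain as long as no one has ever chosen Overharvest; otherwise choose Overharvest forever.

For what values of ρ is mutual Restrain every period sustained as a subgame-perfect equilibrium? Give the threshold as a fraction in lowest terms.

9/41

51/(1−ρ) ≥ 60 + 19ρ/(1−ρ)
51 ≥ 60 − 41ρ
ρ ≥ 9/41.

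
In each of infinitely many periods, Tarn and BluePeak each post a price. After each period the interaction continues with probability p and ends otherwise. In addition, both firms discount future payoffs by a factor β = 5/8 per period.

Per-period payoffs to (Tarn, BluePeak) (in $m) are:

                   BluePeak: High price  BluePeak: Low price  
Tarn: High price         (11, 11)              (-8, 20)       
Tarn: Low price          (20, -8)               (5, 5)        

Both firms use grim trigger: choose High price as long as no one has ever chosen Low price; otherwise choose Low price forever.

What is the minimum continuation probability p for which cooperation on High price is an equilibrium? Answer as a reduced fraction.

With continuation probability p and discount β, the effective per-period discount factor is βp.
Grim-trigger IC: βp ≥ (20−11)/(20−5) = 3/5.
So p ≥ (3/5)/(5/8) = 24/25.

24/25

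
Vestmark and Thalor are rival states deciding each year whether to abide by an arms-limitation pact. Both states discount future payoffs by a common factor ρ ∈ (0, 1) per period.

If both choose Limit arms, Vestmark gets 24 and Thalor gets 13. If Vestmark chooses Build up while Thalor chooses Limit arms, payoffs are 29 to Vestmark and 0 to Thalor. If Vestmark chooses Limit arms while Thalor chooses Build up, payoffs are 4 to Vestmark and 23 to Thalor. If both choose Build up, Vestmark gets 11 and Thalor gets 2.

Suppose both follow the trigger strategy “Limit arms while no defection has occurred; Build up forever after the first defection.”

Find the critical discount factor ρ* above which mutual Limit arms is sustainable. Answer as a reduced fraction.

10/21

Vestmark's threshold: (29−24)/(29−11) = 5/18.
Thalor's threshold: (23−13)/(23−2) = 10/21.
5/18 < 10/21, so Thalor binds and ρ* = 10/21.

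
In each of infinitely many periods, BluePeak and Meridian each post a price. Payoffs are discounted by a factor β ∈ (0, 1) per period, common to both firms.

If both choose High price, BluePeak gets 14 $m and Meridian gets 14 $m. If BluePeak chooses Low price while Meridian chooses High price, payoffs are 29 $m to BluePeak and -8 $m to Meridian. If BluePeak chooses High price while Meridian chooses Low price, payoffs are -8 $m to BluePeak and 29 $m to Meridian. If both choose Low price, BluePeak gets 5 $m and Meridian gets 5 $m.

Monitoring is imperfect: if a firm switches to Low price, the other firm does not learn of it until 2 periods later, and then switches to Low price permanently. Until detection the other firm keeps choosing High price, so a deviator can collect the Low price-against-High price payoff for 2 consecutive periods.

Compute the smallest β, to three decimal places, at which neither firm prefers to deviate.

The best deviation is to choose Low price for all 2 undetected periods, earning 29 each, then 5 forever once detected.
Deviation value: 29(1−β^2)/(1−β) + 5β^2/(1−β); cooperation value: 14/(1−β).
IC: 14 ≥ 29(1−β^2) + 5β^2 = 29 − 24β^2.
So β^2 ≥ 15/24 = 5/8, giving β ≥ (5/8)^(1/2) ≈ 0.791.

0.791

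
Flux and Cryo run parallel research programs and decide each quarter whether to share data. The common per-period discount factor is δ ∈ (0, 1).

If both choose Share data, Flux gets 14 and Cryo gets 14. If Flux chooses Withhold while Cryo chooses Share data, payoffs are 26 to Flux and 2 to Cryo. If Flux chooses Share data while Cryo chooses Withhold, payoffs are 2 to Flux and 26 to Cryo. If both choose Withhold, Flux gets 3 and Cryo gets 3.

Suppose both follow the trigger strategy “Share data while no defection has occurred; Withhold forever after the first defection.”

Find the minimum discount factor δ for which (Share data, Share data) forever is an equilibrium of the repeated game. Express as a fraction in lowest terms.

Under grim trigger the critical discount factor is (T−C)/(T−P) with T = 26, C = 14, P = 3.
δ* = (26−14)/(26−3) = 12/23.

12/23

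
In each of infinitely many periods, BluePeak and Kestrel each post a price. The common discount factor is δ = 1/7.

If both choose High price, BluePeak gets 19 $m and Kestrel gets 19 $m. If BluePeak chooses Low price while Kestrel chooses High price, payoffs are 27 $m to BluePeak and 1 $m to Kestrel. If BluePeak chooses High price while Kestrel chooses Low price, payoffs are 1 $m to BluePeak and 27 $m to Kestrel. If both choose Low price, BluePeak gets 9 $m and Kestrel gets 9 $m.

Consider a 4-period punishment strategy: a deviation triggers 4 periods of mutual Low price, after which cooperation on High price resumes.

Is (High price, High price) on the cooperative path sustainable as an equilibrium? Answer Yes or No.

No

A one-shot deviation gives 27 now, then 9 for 4 periods, then back to 19.
Gain from deviating: (27−19) today; loss: (19−9) in each of the next 4 periods.
No-deviation condition: (19−9)(δ+…+δ^4) ≥ 27−19, i.e. δ+…+δ^4 ≥ 4/5.
At δ = 1/7: δ+…+δ^4 = 0.1666 < 0.8000.
So cooperation is not sustainable.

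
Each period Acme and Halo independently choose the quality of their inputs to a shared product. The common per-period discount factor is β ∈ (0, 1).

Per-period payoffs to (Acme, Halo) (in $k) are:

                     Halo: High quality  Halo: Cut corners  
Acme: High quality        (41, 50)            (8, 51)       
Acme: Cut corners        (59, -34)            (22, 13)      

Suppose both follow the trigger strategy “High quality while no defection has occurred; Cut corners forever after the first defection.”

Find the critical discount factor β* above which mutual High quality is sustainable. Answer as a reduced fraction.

Acme's threshold: (59−41)/(59−22) = 18/37.
Halo's threshold: (51−50)/(51−13) = 1/38.
18/37 > 1/38, so Acme binds and β* = 18/37.

18/37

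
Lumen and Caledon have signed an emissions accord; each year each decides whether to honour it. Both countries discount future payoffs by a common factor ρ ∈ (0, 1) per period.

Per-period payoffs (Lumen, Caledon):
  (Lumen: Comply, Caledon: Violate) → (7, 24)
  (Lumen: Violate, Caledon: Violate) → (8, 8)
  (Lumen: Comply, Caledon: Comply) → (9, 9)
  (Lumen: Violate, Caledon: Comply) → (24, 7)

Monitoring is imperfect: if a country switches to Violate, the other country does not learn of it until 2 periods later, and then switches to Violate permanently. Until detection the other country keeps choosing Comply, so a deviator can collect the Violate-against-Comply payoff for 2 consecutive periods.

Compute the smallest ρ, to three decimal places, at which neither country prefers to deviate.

A deviator earns 24 for 2 periods, then 8 forever; cooperating earns 9 forever. Multiplying the IC by (1−ρ):
9 ≥ 24(1−ρ^2) + 8ρ^2, so 16·ρ^2 ≥ 15 and ρ^2 ≥ 15/16.
ρ ≥ (15/16)^(1/2) ≈ 0.968.

0.968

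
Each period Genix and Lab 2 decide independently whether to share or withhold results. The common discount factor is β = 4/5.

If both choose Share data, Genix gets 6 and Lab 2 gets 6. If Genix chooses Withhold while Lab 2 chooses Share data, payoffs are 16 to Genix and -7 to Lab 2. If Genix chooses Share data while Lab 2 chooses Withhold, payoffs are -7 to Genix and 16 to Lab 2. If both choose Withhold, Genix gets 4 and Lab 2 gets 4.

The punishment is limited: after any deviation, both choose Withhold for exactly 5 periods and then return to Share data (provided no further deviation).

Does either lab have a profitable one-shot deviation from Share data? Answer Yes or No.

Yes

A one-shot deviation gives 16 now, then 4 for 5 periods, then back to 6.
Gain from deviating: (16−6) today; loss: (6−4) in each of the next 5 periods.
No-deviation condition: (6−4)(β+…+β^5) ≥ 16−6, i.e. β+…+β^5 ≥ 5.
At β = 4/5: β+…+β^5 = 2.6893 < 5.0000.
So cooperation is not sustainable.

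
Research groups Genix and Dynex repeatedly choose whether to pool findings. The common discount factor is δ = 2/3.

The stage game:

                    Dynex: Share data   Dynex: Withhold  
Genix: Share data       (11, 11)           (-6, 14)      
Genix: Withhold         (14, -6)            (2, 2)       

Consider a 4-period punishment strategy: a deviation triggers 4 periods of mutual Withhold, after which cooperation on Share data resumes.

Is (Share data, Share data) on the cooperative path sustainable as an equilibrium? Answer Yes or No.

Comparing payoff streams over the 5 periods until play realigns: cooperate → 11(1+δ+…+δ^4); deviate → 14 + 2(δ+…+δ^4).
Cooperation is sustained iff (11−2)(δ+…+δ^4) ≥ 14−11.
δ+…+δ^4 = 2/3·(1−(2/3)^4)/(1−2/3) = 1.6049, and (14−11)/(11−2) = 0.3333.
1.6049 ≥ 0.3333, so cooperation is sustainable.

Yes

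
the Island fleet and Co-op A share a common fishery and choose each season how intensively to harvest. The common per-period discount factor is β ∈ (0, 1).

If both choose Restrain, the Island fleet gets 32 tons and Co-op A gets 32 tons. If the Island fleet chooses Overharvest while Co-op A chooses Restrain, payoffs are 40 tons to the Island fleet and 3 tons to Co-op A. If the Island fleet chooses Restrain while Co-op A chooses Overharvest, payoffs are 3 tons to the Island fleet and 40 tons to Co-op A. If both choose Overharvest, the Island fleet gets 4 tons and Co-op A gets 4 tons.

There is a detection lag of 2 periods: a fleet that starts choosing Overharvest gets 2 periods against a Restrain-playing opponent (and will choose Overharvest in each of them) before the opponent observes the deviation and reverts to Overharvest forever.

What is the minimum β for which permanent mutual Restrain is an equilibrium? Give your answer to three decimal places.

The best deviation is to choose Overharvest for all 2 undetected periods, earning 40 each, then 4 forever once detected.
Deviation value: 40(1−β^2)/(1−β) + 4β^2/(1−β); cooperation value: 32/(1−β).
IC: 32 ≥ 40(1−β^2) + 4β^2 = 40 − 36β^2.
So β^2 ≥ 8/36 = 2/9, giving β ≥ (2/9)^(1/2) ≈ 0.471.

0.471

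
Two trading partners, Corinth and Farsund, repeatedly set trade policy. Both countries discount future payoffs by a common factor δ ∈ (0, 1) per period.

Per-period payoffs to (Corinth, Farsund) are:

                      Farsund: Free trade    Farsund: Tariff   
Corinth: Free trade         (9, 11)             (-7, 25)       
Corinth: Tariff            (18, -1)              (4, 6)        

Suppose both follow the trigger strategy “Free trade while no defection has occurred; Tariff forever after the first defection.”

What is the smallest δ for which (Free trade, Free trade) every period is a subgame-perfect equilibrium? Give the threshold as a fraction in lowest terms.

Corinth's threshold: (18−9)/(18−4) = 9/14.
Farsund's threshold: (25−11)/(25−6) = 14/19.
9/14 < 14/19, so Farsund binds and δ* = 14/19.

14/19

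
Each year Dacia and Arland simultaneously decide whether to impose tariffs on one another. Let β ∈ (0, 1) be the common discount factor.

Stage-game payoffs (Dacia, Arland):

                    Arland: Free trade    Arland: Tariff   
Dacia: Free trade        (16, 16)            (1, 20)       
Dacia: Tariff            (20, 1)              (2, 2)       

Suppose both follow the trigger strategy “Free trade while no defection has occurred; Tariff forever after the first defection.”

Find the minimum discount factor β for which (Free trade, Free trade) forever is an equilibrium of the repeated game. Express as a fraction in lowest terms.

2/9

16/(1−β) ≥ 20 + 2β/(1−β)
16 ≥ 20 − 18β
β ≥ 4/18 = 2/9.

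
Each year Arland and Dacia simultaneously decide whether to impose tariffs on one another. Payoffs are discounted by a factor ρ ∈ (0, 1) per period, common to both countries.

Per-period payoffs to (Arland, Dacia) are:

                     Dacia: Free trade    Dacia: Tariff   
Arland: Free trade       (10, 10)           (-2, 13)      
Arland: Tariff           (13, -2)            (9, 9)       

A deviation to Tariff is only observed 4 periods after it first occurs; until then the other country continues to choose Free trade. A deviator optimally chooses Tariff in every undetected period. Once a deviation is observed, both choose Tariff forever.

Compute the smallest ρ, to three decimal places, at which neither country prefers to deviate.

0.931

The best deviation is to choose Tariff for all 4 undetected periods, earning 13 each, then 9 forever once detected.
Deviation value: 13(1−ρ^4)/(1−ρ) + 9ρ^4/(1−ρ); cooperation value: 10/(1−ρ).
IC: 10 ≥ 13(1−ρ^4) + 9ρ^4 = 13 − 4ρ^4.
So ρ^4 ≥ 3/4, giving ρ ≥ (3/4)^(1/4) ≈ 0.931.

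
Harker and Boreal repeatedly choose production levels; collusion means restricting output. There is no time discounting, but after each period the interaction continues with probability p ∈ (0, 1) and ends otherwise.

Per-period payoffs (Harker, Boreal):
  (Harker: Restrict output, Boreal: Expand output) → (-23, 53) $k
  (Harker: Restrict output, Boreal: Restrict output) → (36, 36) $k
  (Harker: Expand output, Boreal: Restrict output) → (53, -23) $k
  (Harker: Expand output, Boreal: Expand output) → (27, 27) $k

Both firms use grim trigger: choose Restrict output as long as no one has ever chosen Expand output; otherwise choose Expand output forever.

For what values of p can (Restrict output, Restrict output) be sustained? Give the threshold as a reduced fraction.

17/26

With no time discounting, the continuation probability p plays the role of the discount factor.
Grim-trigger IC: 36/(1−p) ≥ 53 + 27p/(1−p) ⇒ p ≥ (53−36)/(53−27) = 17/26.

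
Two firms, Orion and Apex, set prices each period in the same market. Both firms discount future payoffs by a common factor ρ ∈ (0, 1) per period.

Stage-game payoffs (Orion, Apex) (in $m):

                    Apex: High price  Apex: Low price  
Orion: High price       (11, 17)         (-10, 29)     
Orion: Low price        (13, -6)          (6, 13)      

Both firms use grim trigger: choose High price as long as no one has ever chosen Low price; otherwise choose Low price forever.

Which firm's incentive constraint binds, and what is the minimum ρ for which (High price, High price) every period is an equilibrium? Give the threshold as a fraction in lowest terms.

Apex; ρ ≥ 3/4

Orion: cooperation gives 11 each period; deviation gives 13 once then 6 forever.
  11/(1−ρ) ≥ 13 + 6ρ/(1−ρ) ⇒ ρ ≥ 2/7.
Apex: cooperation gives 17 each period; deviation gives 29 once then 13 forever.
  ρ ≥ 12/16 = 3/4.
Both must hold, so the binding constraint is Apex's: ρ ≥ 3/4.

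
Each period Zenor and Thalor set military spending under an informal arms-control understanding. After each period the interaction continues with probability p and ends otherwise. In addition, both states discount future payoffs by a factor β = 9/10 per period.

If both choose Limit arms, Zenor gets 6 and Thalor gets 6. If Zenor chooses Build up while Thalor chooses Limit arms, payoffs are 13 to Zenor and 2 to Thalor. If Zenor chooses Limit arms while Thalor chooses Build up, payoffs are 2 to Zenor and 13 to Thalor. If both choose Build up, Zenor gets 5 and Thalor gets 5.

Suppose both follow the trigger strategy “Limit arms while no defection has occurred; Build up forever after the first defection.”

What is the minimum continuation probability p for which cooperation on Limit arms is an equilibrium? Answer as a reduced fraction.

With continuation probability p and discount β, the effective per-period discount factor is βp.
Grim-trigger IC: βp ≥ (13−6)/(13−5) = 7/8.
So p ≥ (7/8)/(9/10) = 35/36.

35/36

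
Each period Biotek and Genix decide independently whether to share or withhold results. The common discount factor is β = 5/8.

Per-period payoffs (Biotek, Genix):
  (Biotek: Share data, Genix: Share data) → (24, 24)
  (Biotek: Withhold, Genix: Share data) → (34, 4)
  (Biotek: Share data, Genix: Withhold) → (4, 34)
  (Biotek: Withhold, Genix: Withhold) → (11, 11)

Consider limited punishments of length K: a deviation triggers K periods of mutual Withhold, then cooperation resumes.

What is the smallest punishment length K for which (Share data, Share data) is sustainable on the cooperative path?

No profitable deviation requires (24−11)(β+…+β^K) ≥ 34−24, i.e. β+…+β^K ≥ 10/13 ≈ 0.7692.
With β = 5/8, the partial sums are K=1: 0.6250, K=2: 1.0156.
K = 2 is the first length at which the sum reaches 0.7692.

2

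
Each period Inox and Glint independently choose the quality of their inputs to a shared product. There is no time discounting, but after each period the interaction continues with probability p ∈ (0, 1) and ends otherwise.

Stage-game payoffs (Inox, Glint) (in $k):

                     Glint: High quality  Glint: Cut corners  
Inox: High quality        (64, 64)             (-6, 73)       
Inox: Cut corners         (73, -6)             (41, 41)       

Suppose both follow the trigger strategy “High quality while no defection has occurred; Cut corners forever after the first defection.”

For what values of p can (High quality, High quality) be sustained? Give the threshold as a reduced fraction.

9/32

With no time discounting, the continuation probability p plays the role of the discount factor.
Grim-trigger IC: 64/(1−p) ≥ 73 + 41p/(1−p) ⇒ p ≥ (73−64)/(73−41) = 9/32.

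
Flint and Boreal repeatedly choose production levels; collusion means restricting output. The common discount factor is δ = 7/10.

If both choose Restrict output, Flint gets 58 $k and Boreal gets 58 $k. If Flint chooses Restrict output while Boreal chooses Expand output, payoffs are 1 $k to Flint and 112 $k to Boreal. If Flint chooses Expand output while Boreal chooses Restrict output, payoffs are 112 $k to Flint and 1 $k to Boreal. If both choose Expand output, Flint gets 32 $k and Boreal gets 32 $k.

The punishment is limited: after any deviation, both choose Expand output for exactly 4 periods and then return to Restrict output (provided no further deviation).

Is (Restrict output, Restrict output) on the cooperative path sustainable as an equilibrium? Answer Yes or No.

No

IC: δ+…+δ^4 ≥ (112−58)/(58−32) = 27/13.
At δ = 7/10: partial sum = 1.7731 < 2.0769. Cooperation not sustainable.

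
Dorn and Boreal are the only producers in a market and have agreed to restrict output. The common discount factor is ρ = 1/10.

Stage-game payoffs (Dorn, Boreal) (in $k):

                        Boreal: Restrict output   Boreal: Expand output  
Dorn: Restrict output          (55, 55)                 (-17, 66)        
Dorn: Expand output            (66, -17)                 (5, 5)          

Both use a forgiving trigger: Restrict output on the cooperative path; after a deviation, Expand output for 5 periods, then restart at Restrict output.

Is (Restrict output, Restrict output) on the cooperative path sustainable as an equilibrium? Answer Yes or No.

A one-shot deviation gives 66 now, then 5 for 5 periods, then back to 55.
Gain from deviating: (66−55) today; loss: (55−5) in each of the next 5 periods.
No-deviation condition: (55−5)(ρ+…+ρ^5) ≥ 66−55, i.e. ρ+…+ρ^5 ≥ 11/50.
At ρ = 1/10: ρ+…+ρ^5 = 0.1111 < 0.2200.
So cooperation is not sustainable.

No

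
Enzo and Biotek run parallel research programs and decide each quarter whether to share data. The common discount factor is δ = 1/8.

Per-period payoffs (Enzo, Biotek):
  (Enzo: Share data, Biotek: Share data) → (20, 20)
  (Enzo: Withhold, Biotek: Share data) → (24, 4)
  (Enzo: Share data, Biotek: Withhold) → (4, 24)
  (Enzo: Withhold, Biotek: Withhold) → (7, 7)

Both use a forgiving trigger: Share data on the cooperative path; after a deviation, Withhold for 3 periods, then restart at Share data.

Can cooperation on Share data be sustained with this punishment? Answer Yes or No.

IC: δ+…+δ^3 ≥ (24−20)/(20−7) = 4/13.
At δ = 1/8: partial sum = 0.1426 < 0.3077. Cooperation not sustainable.

No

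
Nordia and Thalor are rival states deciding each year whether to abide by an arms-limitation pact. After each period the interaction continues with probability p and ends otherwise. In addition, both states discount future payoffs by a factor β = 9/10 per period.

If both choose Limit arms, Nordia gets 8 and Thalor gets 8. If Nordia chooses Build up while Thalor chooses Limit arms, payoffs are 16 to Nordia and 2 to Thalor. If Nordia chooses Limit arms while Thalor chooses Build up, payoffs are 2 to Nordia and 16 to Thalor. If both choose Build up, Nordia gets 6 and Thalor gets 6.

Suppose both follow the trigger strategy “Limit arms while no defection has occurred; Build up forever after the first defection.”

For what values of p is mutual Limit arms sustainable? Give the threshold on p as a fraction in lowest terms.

8/9

Expected continuation weight on next period's payoff is β·p = 9/10·p, which plays the role of the discount factor.
Cooperation requires 9/10·p ≥ (16−8)/(16−6) = 4/5, hence p ≥ 8/9.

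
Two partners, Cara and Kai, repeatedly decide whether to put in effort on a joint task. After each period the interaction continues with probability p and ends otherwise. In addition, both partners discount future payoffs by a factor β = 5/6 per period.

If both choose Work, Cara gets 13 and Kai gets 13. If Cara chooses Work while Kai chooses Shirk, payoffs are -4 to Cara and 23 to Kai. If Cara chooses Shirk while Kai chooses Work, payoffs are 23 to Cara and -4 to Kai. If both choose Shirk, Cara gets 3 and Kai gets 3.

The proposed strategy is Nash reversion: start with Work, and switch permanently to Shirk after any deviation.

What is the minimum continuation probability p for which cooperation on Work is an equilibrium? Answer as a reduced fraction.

Expected continuation weight on next period's payoff is β·p = 5/6·p, which plays the role of the discount factor.
Cooperation requires 5/6·p ≥ (23−13)/(23−3) = 1/2, hence p ≥ 3/5.

3/5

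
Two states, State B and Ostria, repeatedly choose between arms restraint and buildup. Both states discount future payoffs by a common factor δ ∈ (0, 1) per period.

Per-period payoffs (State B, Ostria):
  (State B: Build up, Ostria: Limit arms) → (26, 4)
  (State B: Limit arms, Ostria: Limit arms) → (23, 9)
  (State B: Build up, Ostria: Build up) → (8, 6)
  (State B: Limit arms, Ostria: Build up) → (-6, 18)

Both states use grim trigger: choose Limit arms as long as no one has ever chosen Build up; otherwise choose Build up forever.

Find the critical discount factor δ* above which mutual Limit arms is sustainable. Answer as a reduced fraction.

3/4

State B's threshold: (26−23)/(26−8) = 1/6.
Ostria's threshold: (18−9)/(18−6) = 3/4.
1/6 < 3/4, so Ostria binds and δ* = 3/4.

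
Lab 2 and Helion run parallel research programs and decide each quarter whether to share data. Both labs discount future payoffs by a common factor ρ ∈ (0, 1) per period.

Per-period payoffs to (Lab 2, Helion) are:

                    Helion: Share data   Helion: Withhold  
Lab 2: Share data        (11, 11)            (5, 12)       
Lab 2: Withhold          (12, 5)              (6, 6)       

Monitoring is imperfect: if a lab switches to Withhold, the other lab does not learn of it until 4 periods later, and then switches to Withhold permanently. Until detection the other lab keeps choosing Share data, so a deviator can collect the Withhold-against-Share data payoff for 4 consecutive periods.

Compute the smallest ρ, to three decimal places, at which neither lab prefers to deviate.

The best deviation is to choose Withhold for all 4 undetected periods, earning 12 each, then 6 forever once detected.
Deviation value: 12(1−ρ^4)/(1−ρ) + 6ρ^4/(1−ρ); cooperation value: 11/(1−ρ).
IC: 11 ≥ 12(1−ρ^4) + 6ρ^4 = 12 − 6ρ^4.
So ρ^4 ≥ 1/6, giving ρ ≥ (1/6)^(1/4) ≈ 0.639.

0.639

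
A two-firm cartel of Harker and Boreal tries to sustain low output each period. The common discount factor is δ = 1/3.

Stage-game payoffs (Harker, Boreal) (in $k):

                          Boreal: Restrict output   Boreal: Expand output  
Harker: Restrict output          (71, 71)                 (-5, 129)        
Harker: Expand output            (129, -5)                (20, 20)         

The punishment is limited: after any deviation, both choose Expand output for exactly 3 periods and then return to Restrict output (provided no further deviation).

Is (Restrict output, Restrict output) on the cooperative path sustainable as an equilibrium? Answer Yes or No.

A one-shot deviation gives 129 now, then 20 for 3 periods, then back to 71.
Gain from deviating: (129−71) today; loss: (71−20) in each of the next 3 periods.
No-deviation condition: (71−20)(δ+…+δ^3) ≥ 129−71, i.e. δ+…+δ^3 ≥ 58/51.
At δ = 1/3: δ+…+δ^3 = 0.4815 < 1.1373.
So cooperation is not sustainable.

No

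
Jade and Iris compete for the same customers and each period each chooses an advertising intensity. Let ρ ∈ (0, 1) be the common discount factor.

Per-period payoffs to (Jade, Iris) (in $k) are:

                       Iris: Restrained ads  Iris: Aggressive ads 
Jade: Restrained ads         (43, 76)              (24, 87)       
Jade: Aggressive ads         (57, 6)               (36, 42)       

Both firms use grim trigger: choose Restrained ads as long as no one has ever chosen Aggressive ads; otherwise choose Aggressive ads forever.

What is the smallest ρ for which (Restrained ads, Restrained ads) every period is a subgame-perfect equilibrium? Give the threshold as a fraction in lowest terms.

2/3

Jade's threshold: (57−43)/(57−36) = 2/3.
Iris's threshold: (87−76)/(87−42) = 11/45.
2/3 > 11/45, so Jade binds and ρ* = 2/3.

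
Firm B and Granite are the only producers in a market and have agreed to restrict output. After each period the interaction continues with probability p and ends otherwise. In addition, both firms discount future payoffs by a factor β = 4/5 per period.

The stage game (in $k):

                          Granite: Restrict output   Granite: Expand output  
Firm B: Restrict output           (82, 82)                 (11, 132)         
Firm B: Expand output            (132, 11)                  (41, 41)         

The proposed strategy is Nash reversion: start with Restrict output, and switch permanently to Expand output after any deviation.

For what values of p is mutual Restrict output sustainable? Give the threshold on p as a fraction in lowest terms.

Expected continuation weight on next period's payoff is β·p = 4/5·p, which plays the role of the discount factor.
Cooperation requires 4/5·p ≥ (132−82)/(132−41) = 50/91, hence p ≥ 125/182.

125/182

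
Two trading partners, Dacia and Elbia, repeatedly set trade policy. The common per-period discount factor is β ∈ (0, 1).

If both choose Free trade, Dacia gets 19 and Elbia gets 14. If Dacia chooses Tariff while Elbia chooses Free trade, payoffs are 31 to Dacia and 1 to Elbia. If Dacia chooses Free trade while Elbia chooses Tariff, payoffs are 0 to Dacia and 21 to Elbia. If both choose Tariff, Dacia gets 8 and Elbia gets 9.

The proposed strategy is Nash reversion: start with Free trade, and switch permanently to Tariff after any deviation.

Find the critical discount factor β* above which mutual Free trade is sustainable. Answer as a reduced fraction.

7/12

Dacia's threshold: (31−19)/(31−8) = 12/23.
Elbia's threshold: (21−14)/(21−9) = 7/12.
12/23 < 7/12, so Elbia binds and β* = 7/12.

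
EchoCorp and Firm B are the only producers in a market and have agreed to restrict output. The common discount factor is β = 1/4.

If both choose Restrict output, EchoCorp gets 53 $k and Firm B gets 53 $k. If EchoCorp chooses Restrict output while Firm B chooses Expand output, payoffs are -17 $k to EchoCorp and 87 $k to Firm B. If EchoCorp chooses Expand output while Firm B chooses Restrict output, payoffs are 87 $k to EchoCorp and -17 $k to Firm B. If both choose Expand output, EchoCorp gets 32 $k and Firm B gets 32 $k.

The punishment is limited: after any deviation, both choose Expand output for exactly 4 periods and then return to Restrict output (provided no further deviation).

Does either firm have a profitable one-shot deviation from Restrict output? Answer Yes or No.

Yes

A one-shot deviation gives 87 now, then 32 for 4 periods, then back to 53.
Gain from deviating: (87−53) today; loss: (53−32) in each of the next 4 periods.
No-deviation condition: (53−32)(β+…+β^4) ≥ 87−53, i.e. β+…+β^4 ≥ 34/21.
At β = 1/4: β+…+β^4 = 0.3320 < 1.6190.
So cooperation is not sustainable.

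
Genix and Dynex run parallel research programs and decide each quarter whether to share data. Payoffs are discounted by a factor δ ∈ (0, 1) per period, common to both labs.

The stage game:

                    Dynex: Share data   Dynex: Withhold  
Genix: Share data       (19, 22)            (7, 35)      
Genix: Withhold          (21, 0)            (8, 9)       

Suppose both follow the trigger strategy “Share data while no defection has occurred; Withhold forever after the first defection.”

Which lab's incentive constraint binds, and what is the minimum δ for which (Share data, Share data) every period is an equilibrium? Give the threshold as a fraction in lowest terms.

Genix: cooperation gives 19 each period; deviation gives 21 once then 8 forever.
  19/(1−δ) ≥ 21 + 8δ/(1−δ) ⇒ δ ≥ 2/13.
Dynex: cooperation gives 22 each period; deviation gives 35 once then 9 forever.
  δ ≥ 13/26 = 1/2.
Both must hold, so the binding constraint is Dynex's: δ ≥ 1/2.

Dynex; δ ≥ 1/2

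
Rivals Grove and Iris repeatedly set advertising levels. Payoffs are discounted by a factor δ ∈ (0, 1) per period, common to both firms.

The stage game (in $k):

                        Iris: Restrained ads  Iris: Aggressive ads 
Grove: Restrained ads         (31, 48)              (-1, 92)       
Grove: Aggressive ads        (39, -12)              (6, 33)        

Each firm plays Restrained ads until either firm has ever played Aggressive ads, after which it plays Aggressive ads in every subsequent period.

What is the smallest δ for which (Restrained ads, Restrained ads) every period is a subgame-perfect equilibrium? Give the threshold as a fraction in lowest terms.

Grove's threshold: (39−31)/(39−6) = 8/33.
Iris's threshold: (92−48)/(92−33) = 44/59.
8/33 < 44/59, so Iris binds and δ* = 44/59.

44/59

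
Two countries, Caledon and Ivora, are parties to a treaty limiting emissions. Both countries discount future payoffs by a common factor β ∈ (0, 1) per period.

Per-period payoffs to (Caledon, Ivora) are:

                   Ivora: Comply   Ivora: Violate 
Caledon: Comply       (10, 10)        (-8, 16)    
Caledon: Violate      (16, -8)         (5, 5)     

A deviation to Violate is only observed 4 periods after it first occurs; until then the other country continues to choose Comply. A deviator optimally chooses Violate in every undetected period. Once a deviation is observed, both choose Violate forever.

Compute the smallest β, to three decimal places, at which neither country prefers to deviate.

A deviator earns 16 for 4 periods, then 5 forever; cooperating earns 10 forever. Multiplying the IC by (1−β):
10 ≥ 16(1−β^4) + 5β^4, so 11·β^4 ≥ 6 and β^4 ≥ 6/11.
β ≥ (6/11)^(1/4) ≈ 0.859.

0.859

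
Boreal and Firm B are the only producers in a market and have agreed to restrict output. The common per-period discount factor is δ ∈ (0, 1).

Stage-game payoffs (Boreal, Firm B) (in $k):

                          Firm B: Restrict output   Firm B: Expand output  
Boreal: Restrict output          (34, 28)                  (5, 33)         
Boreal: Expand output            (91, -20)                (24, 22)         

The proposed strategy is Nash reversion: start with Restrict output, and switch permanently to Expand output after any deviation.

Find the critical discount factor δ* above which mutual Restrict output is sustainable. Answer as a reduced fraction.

57/67

Boreal's threshold: (91−34)/(91−24) = 57/67.
Firm B's threshold: (33−28)/(33−22) = 5/11.
57/67 > 5/11, so Boreal binds and δ* = 57/67.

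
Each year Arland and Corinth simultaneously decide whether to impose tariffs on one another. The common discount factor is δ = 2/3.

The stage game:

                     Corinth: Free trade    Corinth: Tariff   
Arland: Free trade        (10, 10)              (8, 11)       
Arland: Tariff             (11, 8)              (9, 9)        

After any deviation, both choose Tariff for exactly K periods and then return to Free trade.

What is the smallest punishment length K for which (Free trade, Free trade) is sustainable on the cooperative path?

2

No profitable deviation requires (10−9)(δ+…+δ^K) ≥ 11−10, i.e. δ+…+δ^K ≥ 1 ≈ 1.0000.
With δ = 2/3, the partial sums are K=1: 0.6667, K=2: 1.1111.
K = 2 is the first length at which the sum reaches 1.0000.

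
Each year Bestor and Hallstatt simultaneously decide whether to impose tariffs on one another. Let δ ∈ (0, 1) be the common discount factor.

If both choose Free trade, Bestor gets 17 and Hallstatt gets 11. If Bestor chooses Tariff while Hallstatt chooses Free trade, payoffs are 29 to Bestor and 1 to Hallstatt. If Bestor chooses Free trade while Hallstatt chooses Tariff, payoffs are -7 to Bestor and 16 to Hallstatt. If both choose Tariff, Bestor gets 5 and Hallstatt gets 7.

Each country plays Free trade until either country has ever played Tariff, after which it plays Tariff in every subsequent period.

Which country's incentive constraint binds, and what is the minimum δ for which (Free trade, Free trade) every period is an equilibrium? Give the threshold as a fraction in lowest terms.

Hallstatt; δ ≥ 5/9

Bestor's threshold: (29−17)/(29−5) = 1/2.
Hallstatt's threshold: (16−11)/(16−7) = 5/9.
1/2 < 5/9, so Hallstatt binds and δ* = 5/9.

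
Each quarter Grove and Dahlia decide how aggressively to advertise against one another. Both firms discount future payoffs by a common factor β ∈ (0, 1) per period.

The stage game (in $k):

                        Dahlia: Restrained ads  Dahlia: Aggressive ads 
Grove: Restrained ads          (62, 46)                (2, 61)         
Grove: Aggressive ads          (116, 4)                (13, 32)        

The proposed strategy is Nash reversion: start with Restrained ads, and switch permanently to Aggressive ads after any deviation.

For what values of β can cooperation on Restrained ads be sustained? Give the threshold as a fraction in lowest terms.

54/103

For Grove: deviation gain 116−62 = 54, per-period punishment loss 62−13 = 49. IC gives β ≥ 54/103.
For Dahlia: gain 15, loss 14 per period, so β ≥ 15/29.
The tighter constraint is Grove's, so cooperation needs β ≥ 54/103.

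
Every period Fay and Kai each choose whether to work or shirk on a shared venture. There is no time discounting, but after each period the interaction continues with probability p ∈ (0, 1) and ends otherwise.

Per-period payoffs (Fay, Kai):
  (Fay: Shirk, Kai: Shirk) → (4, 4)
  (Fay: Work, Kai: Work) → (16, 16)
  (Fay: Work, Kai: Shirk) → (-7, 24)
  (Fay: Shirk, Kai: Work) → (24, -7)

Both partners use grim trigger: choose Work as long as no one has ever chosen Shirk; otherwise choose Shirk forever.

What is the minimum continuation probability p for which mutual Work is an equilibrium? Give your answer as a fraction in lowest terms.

2/5

With no time discounting, the continuation probability p plays the role of the discount factor.
Grim-trigger IC: 16/(1−p) ≥ 24 + 4p/(1−p) ⇒ p ≥ (24−16)/(24−4) = 2/5.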